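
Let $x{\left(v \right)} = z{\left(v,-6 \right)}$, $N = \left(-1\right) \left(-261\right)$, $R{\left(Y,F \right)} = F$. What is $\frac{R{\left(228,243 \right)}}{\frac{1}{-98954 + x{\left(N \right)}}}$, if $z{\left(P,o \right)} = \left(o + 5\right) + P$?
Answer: $-23982642$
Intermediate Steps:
$N = 261$
$z{\left(P,o \right)} = 5 + P + o$ ($z{\left(P,o \right)} = \left(5 + o\right) + P = 5 + P + o$)
$x{\left(v \right)} = -1 + v$ ($x{\left(v \right)} = 5 + v - 6 = -1 + v$)
$\frac{R{\left(228,243 \right)}}{\frac{1}{-98954 + x{\left(N \right)}}} = \frac{243}{\frac{1}{-98954 + \left(-1 + 261\right)}} = \frac{243}{\frac{1}{-98954 + 260}} = \frac{243}{\frac{1}{-98694}} = \frac{243}{- \frac{1}{98694}} = 243 \left(-98694\right) = -23982642$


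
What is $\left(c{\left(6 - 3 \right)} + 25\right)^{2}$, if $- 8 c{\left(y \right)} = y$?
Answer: $\frac{38809}{64} \approx 606.39$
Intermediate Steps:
$c{\left(y \right)} = - \frac{y}{8}$
$\left(c{\left(6 - 3 \right)} + 25\right)^{2} = \left(- \frac{6 - 3}{8} + 25\right)^{2} = \left(\left(- \frac{1}{8}\right) 3 + 25\right)^{2} = \left(- \frac{3}{8} + 25\right)^{2} = \left(\frac{197}{8}\right)^{2} = \frac{38809}{64}$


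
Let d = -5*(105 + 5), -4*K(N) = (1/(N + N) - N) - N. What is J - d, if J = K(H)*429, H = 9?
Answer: 59389/24 ≈ 2474.5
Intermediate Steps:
K(N) = N/2 - 1/(8*N) (K(N) = -((1/(N + N) - N) - N)/4 = -((1/(2*N) - N) - N)/4 = -(1/(2*N) - 2*N)/4 = N/2 - 1/(8*N))
J = 46189/24 (J = ((1/2)*9 - 1/8/9)*429 = (9/2 - 1/8*1/9)*429 = (9/2 - 1/72)*429 = (323/72)*429 = 46189/24 ≈ 1924.5)
d = -550 (d = -5*110 = -550)
J - d = 46189/24 - 1*(-550) = 46189/24 + 550 = 59389/24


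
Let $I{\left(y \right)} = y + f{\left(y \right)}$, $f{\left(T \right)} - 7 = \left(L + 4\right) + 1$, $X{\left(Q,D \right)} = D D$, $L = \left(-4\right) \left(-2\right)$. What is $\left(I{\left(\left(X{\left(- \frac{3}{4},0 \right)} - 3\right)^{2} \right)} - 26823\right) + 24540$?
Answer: $-2254$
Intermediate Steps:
$L = 8$
$X{\left(Q,D \right)} = D^{2}$
$f{\left(T \right)} = 20$ ($f{\left(T \right)} = 7 + \left(\left(8 + 4\right) + 1\right) = 7 + \left(12 + 1\right) = 7 + 13 = 20$)
$I{\left(y \right)} = 20 + y$ ($I{\left(y \right)} = y + 20 = 20 + y$)
$\left(I{\left(\left(X{\left(- \frac{3}{4},0 \right)} - 3\right)^{2} \right)} - 26823\right) + 24540 = \left(\left(20 + \left(0^{2} - 3\right)^{2}\right) - 26823\right) + 24540 = \left(\left(20 + \left(0 - 3\right)^{2}\right) - 26823\right) + 24540 = \left(\left(20 + \left(-3\right)^{2}\right) - 26823\right) + 24540 = \left(\left(20 + 9\right) - 26823\right) + 24540 = \left(29 - 26823\right) + 24540 = -26794 + 24540 = -2254$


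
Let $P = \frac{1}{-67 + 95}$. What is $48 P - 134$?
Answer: $- \frac{926}{7} \approx -132.29$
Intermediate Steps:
$P = \frac{1}{28} \approx 0.035714$
$48 P - 134 = 48 \cdot \frac{1}{28} - 134 = \frac{12}{7} - 134 = - \frac{926}{7}$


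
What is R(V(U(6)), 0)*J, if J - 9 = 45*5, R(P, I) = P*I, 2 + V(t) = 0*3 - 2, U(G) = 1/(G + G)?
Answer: 0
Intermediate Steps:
U(G) = 1/(2*G)
V(t) = -4 (V(t) = -2 + (0*3 - 2) = -2 + (0 - 2) = -2 - 2 = -4)
R(P, I) = I*P
J = 234 (J = 9 + 45*5 = 9 + 225 = 234)
R(V(U(6)), 0)*J = (0*(-4))*234 = 0*234 = 0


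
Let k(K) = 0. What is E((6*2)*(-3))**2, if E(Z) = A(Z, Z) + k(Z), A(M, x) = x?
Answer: 1296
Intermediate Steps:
E(Z) = Z (E(Z) = Z + 0 = Z)
E((6*2)*(-3))**2 = ((6*2)*(-3))**2 = (12*(-3))**2 = (-36)**2 = 1296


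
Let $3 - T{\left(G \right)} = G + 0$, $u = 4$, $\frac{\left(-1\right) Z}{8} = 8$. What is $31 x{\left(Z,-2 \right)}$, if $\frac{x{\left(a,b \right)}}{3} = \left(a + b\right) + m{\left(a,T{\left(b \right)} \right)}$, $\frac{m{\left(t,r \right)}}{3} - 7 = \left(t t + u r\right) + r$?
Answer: $1145574$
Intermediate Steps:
$Z = -64$ ($Z = \left(-8\right) 8 = -64$)
$T{\left(G \right)} = 3 - G$ ($T{\left(G \right)} = 3 - \left(G + 0\right) = 3 - G$)
$m{\left(t,r \right)} = 21 + 3 t^{2} + 15 r$ ($m{\left(t,r \right)} = 21 + 3 \left(\left(t t + 4 r\right) + r\right) = 21 + 3 \left(\left(t^{2} + 4 r\right) + r\right) = 21 + 3 \left(t^{2} + 5 r\right) = 21 + \left(3 t^{2} + 15 r\right) = 21 + 3 t^{2} + 15 r$)
$x{\left(a,b \right)} = 198 - 42 b + 3 a + 9 a^{2}$ ($x{\left(a,b \right)} = 3 \left(\left(a + b\right) + \left(21 + 3 a^{2} + 15 \left(3 - b\right)\right)\right) = 3 \left(\left(a + b\right) + \left(21 + 3 a^{2} - \left(-45 + 15 b\right)\right)\right) = 3 \left(\left(a + b\right) + \left(66 - 15 b + 3 a^{2}\right)\right) = 3 \left(66 + a - 14 b + 3 a^{2}\right) = 198 - 42 b + 3 a + 9 a^{2}$)
$31 x{\left(Z,-2 \right)} = 31 \left(198 - -84 + 3 \left(-64\right) + 9 \left(-64\right)^{2}\right) = 31 \left(198 + 84 - 192 + 9 \cdot 4096\right) = 31 \left(198 + 84 - 192 + 36864\right) = 31 \cdot 36954 = 1145574$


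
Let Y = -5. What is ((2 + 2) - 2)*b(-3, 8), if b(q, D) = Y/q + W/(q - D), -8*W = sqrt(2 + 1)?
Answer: 10/3 + sqrt(3)/44 ≈ 3.3727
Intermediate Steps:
W = -sqrt(3)/8 (W = -sqrt(2 + 1)/8 = -sqrt(3)/8 ≈ -0.21651)
b(q, D) = -5/q - sqrt(3)/(8*(q - D)) (b(q, D) = -5/q + (-sqrt(3)/8)/(q - D) = -5/q - sqrt(3)/(8*(q - D)))
((2 + 2) - 2)*b(-3, 8) = ((2 + 2) - 2)*((1/8)*(-40*8 + 40*(-3) - 3*sqrt(3))/(-3*(8 - 1*(-3)))) = (4 - 2)*((1/8)*(-1/3)*(-320 - 120 - 3*sqrt(3))/(8 + 3)) = 2*((1/8)*(-1/3)*(-440 - 3*sqrt(3))/11) = 2*((1/8)*(-1/3)*(1/11)*(-440 - 3*sqrt(3))) = 2*(5/3 + sqrt(3)/88) = 10/3 + sqrt(3)/44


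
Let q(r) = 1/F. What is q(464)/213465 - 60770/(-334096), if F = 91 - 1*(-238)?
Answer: 16044648581/88208861160 ≈ 0.18189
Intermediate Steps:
F = 329 (F = 91 + 238 = 329)
q(r) = 1/329
q(464)/213465 - 60770/(-334096) = (1/329)/213465 - 60770/(-334096) = (1/329)*(1/213465) - 60770*(-1/334096) = 1/70229985 + 30385/167048 = 16044648581/88208861160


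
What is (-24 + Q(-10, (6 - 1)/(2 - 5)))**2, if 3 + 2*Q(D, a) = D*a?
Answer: 10609/36 ≈ 294.69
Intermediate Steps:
Q(D, a) = -3/2 + D*a/2 (Q(D, a) = -3/2 + (D*a)/2 = -3/2 + D*a/2)
(-24 + Q(-10, (6 - 1)/(2 - 5)))**2 = (-24 + (-3/2 + (1/2)*(-10)*((6 - 1)/(2 - 5))))**2 = (-24 + (-3/2 + (1/2)*(-10)*(5/(-3))))**2 = (-24 + (-3/2 + (1/2)*(-10)*(5*(-1/3))))**2 = (-24 + (-3/2 + (1/2)*(-10)*(-5/3)))**2 = (-24 + (-3/2 + 25/3))**2 = (-24 + 41/6)**2 = (-103/6)**2 = 10609/36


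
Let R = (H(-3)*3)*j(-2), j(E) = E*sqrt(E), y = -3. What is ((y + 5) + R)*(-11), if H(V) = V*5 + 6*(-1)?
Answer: -22 - 1386*I*sqrt(2) ≈ -22.0 - 1960.1*I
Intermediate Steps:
j(E) = E**(3/2)
H(V) = -6 + 5*V (H(V) = 5*V - 6 = -6 + 5*V)
R = 126*I*sqrt(2) (R = ((-6 + 5*(-3))*3)*(-2)**(3/2) = ((-6 - 15)*3)*(-2*I*sqrt(2)) = (-21*3)*(-2*I*sqrt(2)) = -(-126)*I*sqrt(2) = 126*I*sqrt(2) ≈ 178.19*I)
((y + 5) + R)*(-11) = ((-3 + 5) + 126*I*sqrt(2))*(-11) = (2 + 126*I*sqrt(2))*(-11) = -22 - 1386*I*sqrt(2)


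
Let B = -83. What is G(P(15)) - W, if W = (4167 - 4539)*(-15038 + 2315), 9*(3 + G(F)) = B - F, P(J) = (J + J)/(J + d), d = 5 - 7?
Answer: -553757312/117 ≈ -4.7330e+6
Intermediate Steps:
d = -2
P(J) = 2*J/(-2 + J) (P(J) = (J + J)/(J - 2) = (2*J)/(-2 + J) = 2*J/(-2 + J))
G(F) = -110/9 - F/9 (G(F) = -3 + (-83 - F)/9 = -3 + (-83/9 - F/9) = -110/9 - F/9)
W = 4732956 (W = -372*(-12723) = 4732956)
G(P(15)) - W = (-110/9 - 2*15/(9*(-2 + 15))) - 1*4732956 = (-110/9 - 2*15/(9*13)) - 4732956 = (-110/9 - 1/9*30/13) - 4732956 = (-110/9 - 10/39) - 4732956 = -1460/117 - 4732956 = -553757312/117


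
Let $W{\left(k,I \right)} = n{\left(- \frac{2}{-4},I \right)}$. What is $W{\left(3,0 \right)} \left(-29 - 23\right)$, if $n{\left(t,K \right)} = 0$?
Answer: $0$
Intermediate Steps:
$W{\left(k,I \right)} = 0$
$W{\left(3,0 \right)} \left(-29 - 23\right) = 0 \left(-29 - 23\right) = 0 \left(-52\right) = 0$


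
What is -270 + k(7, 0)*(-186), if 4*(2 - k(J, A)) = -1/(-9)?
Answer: -3821/6 ≈ -636.83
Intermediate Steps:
k(J, A) = 71/36 (k(J, A) = 2 - (-1)/(4*(-9)) = 2 - (-1)*(-1)/(4*9) = 2 - ¼*⅑ = 2 - 1/36 = 71/36)
-270 + k(7, 0)*(-186) = -270 + (71/36)*(-186) = -270 - 2201/6 = -3821/6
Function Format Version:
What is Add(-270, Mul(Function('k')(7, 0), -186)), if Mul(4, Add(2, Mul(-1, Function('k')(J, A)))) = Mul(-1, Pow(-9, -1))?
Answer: Rational(-3821, 6) ≈ -636.83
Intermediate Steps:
Function('k')(J, A) = Rational(71, 36) (Function('k')(J, A) = Add(2, Mul(Rational(-1, 4), Mul(-1, Pow(-9, -1)))) = Add(2, Mul(Rational(-1, 4), Mul(-1, Rational(-1, 9)))) = Add(2, Mul(Rational(-1, 4), Rational(1, 9))) = Add(2, Rational(-1, 36)) = Rational(71, 36))
Add(-270, Mul(Function('k')(7, 0), -186)) = Add(-270, Mul(Rational(71, 36), -186)) = Add(-270, Rational(-2201, 6)) = Rational(-3821, 6)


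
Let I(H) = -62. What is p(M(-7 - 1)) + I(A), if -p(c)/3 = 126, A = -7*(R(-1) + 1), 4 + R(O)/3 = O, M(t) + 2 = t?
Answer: -440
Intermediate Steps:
M(t) = -2 + t
R(O) = -12 + 3*O
A = 98 (A = -7*((-12 + 3*(-1)) + 1) = -7*((-12 - 3) + 1) = -7*(-15 + 1) = -7*(-14) = 98)
p(c) = -378 (p(c) = -3*126 = -378)
p(M(-7 - 1)) + I(A) = -378 - 62 = -440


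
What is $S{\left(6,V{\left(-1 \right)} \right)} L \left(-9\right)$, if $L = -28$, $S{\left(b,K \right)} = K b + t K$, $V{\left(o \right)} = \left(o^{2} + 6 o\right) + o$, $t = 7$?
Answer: $-19656$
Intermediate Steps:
$V{\left(o \right)} = o^{2} + 7 o$
$S{\left(b,K \right)} = 7 K + K b$ ($S{\left(b,K \right)} = K b + 7 K = 7 K + K b$)
$S{\left(6,V{\left(-1 \right)} \right)} L \left(-9\right) = - (7 - 1) \left(7 + 6\right) \left(-28\right) \left(-9\right) = \left(-1\right) 6 \cdot 13 \left(-28\right) \left(-9\right) = \left(-6\right) 13 \left(-28\right) \left(-9\right) = \left(-78\right) \left(-28\right) \left(-9\right) = 2184 \left(-9\right) = -19656$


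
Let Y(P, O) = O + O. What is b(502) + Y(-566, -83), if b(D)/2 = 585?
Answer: 1004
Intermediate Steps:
Y(P, O) = 2*O
b(D) = 1170 (b(D) = 2*585 = 1170)
b(502) + Y(-566, -83) = 1170 + 2*(-83) = 1170 - 166 = 1004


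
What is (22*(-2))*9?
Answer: -396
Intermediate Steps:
(22*(-2))*9 = -44*9 = -396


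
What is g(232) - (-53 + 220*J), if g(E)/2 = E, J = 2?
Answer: 77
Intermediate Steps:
g(E) = 2*E
g(232) - (-53 + 220*J) = 2*232 - (-53 + 220*2) = 464 - (-53 + 440) = 464 - 1*387 = 464 - 387 = 77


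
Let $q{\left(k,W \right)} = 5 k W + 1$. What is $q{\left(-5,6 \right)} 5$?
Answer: $-745$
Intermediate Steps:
$q{\left(k,W \right)} = 1 + 5 W k$ ($q{\left(k,W \right)} = 5 W k + 1 = 1 + 5 W k$)
$q{\left(-5,6 \right)} 5 = \left(1 + 5 \cdot 6 \left(-5\right)\right) 5 = \left(1 - 150\right) 5 = \left(-149\right) 5 = -745$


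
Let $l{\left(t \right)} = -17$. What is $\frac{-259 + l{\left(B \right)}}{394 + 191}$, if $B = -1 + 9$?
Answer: $- \frac{92}{195} \approx -0.4718$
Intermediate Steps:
$B = 8$
$\frac{-259 + l{\left(B \right)}}{394 + 191} = \frac{-259 - 17}{394 + 191} = - \frac{276}{585} = \left(-276\right) \frac{1}{585} = - \frac{92}{195}$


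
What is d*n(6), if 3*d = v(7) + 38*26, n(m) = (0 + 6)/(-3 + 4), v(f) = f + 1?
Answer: 1992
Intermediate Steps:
v(f) = 1 + f
n(m) = 6 (n(m) = 6/1 = 6*1 = 6)
d = 332 (d = ((1 + 7) + 38*26)/3 = (8 + 988)/3 = (1/3)*996 = 332)
d*n(6) = 332*6 = 1992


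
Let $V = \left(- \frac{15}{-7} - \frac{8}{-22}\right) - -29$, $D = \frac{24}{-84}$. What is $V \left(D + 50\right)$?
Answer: $\frac{844248}{539} \approx 1566.3$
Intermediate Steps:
$D = - \frac{2}{7}$ ($D = 24 \left(- \frac{1}{84}\right) = - \frac{2}{7} \approx -0.28571$)
$V = \frac{2426}{77}$ ($V = \left(\left(-15\right) \left(- \frac{1}{7}\right) - - \frac{4}{11}\right) + 29 = \left(\frac{15}{7} + \frac{4}{11}\right) + 29 = \frac{193}{77} + 29 = \frac{2426}{77} \approx 31.507$)
$V \left(D + 50\right) = \frac{2426 \left(- \frac{2}{7} + 50\right)}{77} = \frac{2426}{77} \cdot \frac{348}{7} = \frac{844248}{539}$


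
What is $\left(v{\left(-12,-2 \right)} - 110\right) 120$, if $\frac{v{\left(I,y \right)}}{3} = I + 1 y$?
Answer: $-18240$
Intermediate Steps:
$v{\left(I,y \right)} = 3 I + 3 y$ ($v{\left(I,y \right)} = 3 \left(I + 1 y\right) = 3 \left(I + y\right) = 3 I + 3 y$)
$\left(v{\left(-12,-2 \right)} - 110\right) 120 = \left(\left(3 \left(-12\right) + 3 \left(-2\right)\right) - 110\right) 120 = \left(\left(-36 - 6\right) - 110\right) 120 = \left(-42 - 110\right) 120 = \left(-152\right) 120 = -18240$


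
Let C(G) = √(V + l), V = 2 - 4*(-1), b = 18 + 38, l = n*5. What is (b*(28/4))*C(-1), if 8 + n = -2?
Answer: 784*I*√11 ≈ 2600.2*I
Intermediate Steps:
n = -10 (n = -8 - 2 = -10)
l = -50 (l = -10*5 = -50)
b = 56
V = 6 (V = 2 + 4 = 6)
C(G) = 2*I*√11 (C(G) = √(6 - 50) = √(-44) = 2*I*√11)
(b*(28/4))*C(-1) = (56*(28/4))*(2*I*√11) = (56*(28*(¼)))*(2*I*√11) = (56*7)*(2*I*√11) = 392*(2*I*√11) = 784*I*√11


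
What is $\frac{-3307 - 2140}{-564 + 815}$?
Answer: $- \frac{5447}{251} \approx -21.701$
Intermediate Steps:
$\frac{-3307 - 2140}{-564 + 815} = - \frac{5447}{251}$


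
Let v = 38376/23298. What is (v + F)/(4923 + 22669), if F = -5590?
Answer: -10849787/53569868 ≈ -0.20254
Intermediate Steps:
v = 6396/3883 (v = 38376*(1/23298) = 6396/3883 ≈ 1.6472)
(v + F)/(4923 + 22669) = (6396/3883 - 5590)/(4923 + 22669) = -21699574/3883/27592 = -21699574/3883*1/27592 = -10849787/53569868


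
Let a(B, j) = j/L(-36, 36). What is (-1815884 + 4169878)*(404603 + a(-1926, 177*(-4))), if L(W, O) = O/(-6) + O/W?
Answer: 6668697868426/7 ≈ 9.5267e+11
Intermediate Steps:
L(W, O) = -O/6 + O/W (L(W, O) = O*(-⅙) + O/W = -O/6 + O/W)
a(B, j) = -j/7 (a(B, j) = j/(-⅙*36 + 36/(-36)) = j/(-6 + 36*(-1/36)) = j/(-6 - 1) = j/(-7) = j*(-⅐) = -j/7)
(-1815884 + 4169878)*(404603 + a(-1926, 177*(-4))) = (-1815884 + 4169878)*(404603 - 177*(-4)/7) = 2353994*(404603 - ⅐*(-708)) = 2353994*(404603 + 708/7) = 2353994*(2832929/7) = 6668697868426/7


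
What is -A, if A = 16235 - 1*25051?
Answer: 8816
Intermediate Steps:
A = -8816 (A = 16235 - 25051 = -8816)
-A = -1*(-8816) = 8816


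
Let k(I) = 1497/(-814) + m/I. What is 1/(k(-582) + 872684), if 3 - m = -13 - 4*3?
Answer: 236874/206715702793 ≈ 1.1459e-6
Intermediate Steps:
m = 28 (m = 3 - (-13 - 4*3) = 3 - (-13 - 12) = 3 - 1*(-25) = 3 + 25 = 28)
k(I) = -1497/814 + 28/I (k(I) = 1497/(-814) + 28/I = 1497*(-1/814) + 28/I = -1497/814 + 28/I)
1/(k(-582) + 872684) = 1/((-1497/814 + 28/(-582)) + 872684) = 1/((-1497/814 + 28*(-1/582)) + 872684) = 1/((-1497/814 - 14/291) + 872684) = 1/(-447023/236874 + 872684) = 1/(206715702793/236874) = 236874/206715702793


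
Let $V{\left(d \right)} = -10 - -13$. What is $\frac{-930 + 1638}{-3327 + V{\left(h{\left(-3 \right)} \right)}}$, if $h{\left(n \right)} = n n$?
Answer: $- \frac{59}{277} \approx -0.213$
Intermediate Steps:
$h{\left(n \right)} = n^{2}$
$V{\left(d \right)} = 3$ ($V{\left(d \right)} = -10 + 13 = 3$)
$\frac{-930 + 1638}{-3327 + V{\left(h{\left(-3 \right)} \right)}} = \frac{-930 + 1638}{-3327 + 3} = \frac{708}{-3324} = 708 \left(- \frac{1}{3324}\right) = - \frac{59}{277}$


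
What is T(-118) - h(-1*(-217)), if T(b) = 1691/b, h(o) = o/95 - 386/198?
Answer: -16275319/1109790 ≈ -14.665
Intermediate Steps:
h(o) = -193/99 + o/95 (h(o) = o*(1/95) - 386*1/198 = o/95 - 193/99 = -193/99 + o/95)
T(-118) - h(-1*(-217)) = 1691/(-118) - (-193/99 + (-1*(-217))/95) = 1691*(-1/118) - (-193/99 + (1/95)*217) = -1691/118 - (-193/99 + 217/95) = -1691/118 - 1*3148/9405 = -1691/118 - 3148/9405 = -16275319/1109790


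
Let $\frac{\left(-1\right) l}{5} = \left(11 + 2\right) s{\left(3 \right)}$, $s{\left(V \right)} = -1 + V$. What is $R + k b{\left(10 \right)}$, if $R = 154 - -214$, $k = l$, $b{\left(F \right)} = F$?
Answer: $-932$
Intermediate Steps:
$l = -130$ ($l = - 5 \left(11 + 2\right) \left(-1 + 3\right) = - 5 \cdot 13 \cdot 2 = \left(-5\right) 26 = -130$)
$k = -130$
$R = 368$ ($R = 154 + 214 = 368$)
$R + k b{\left(10 \right)} = 368 - 1300 = -932$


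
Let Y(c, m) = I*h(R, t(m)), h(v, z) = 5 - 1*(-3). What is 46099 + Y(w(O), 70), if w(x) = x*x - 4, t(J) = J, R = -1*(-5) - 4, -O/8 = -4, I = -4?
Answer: 46067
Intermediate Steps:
O = 32 (O = -8*(-4) = 32)
R = 1 (R = 5 - 4 = 1)
w(x) = -4 + x² (w(x) = x² - 4 = -4 + x²)
h(v, z) = 8 (h(v, z) = 5 + 3 = 8)
Y(c, m) = -32 (Y(c, m) = -4*8 = -32)
46099 + Y(w(O), 70) = 46099 - 32 = 46067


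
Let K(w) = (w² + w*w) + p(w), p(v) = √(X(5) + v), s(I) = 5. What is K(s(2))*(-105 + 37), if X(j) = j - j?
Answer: -3400 - 68*√5 ≈ -3552.1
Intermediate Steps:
X(j) = 0
p(v) = √v (p(v) = √(0 + v) = √v)
K(w) = √w + 2*w² (K(w) = (w² + w*w) + √w = (w² + w²) + √w = 2*w² + √w = √w + 2*w²)
K(s(2))*(-105 + 37) = (√5 + 2*5²)*(-105 + 37) = (√5 + 2*25)*(-68) = (√5 + 50)*(-68) = (50 + √5)*(-68) = -3400 - 68*√5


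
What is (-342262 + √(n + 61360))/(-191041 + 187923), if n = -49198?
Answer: 171131/1559 - √12162/3118 ≈ 109.73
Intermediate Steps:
(-342262 + √(n + 61360))/(-191041 + 187923) = (-342262 + √(-49198 + 61360))/(-191041 + 187923) = (-342262 + √12162)/(-3118) = (-342262 + √12162)*(-1/3118) = 171131/1559 - √12162/3118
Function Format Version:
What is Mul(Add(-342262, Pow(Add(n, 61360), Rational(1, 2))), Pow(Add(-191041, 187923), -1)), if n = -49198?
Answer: Add(Rational(171131, 1559), Mul(Rational(-1, 3118), Pow(12162, Rational(1, 2)))) ≈ 109.73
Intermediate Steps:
Mul(Add(-342262, Pow(Add(n, 61360), Rational(1, 2))), Pow(Add(-191041, 187923), -1)) = Mul(Add(-342262, Pow(Add(-49198, 61360), Rational(1, 2))), Pow(Add(-191041, 187923), -1)) = Mul(Add(-342262, Pow(12162, Rational(1, 2))), Pow(-3118, -1)) = Mul(Add(-342262, Pow(12162, Rational(1, 2))), Rational(-1, 3118)) = Add(Rational(171131, 1559), Mul(Rational(-1, 3118), Pow(12162, Rational(1, 2))))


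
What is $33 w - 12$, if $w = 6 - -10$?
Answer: $516$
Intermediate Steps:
$w = 16$ ($w = 6 + 10 = 16$)
$33 w - 12 = 33 \cdot 16 - 12 = 528 - 12 = 516$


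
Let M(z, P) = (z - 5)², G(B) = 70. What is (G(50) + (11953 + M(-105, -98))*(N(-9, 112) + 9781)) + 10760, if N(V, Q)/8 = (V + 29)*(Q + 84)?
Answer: 989575303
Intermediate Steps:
M(z, P) = (-5 + z)²
N(V, Q) = 8*(29 + V)*(84 + Q) (N(V, Q) = 8*((V + 29)*(Q + 84)) = 8*((29 + V)*(84 + Q)) = 8*(29 + V)*(84 + Q))
(G(50) + (11953 + M(-105, -98))*(N(-9, 112) + 9781)) + 10760 = (70 + (11953 + (-5 - 105)²)*((19488 + 232*112 + 672*(-9) + 8*112*(-9)) + 9781)) + 10760 = (70 + (11953 + (-110)²)*((19488 + 25984 - 6048 - 8064) + 9781)) + 10760 = (70 + (11953 + 12100)*(31360 + 9781)) + 10760 = (70 + 24053*41141) + 10760 = (70 + 989564473) + 10760 = 989564543 + 10760 = 989575303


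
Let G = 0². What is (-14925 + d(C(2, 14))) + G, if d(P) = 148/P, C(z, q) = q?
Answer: -104401/7 ≈ -14914.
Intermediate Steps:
G = 0
(-14925 + d(C(2, 14))) + G = (-14925 + 148/14) + 0 = (-14925 + 148*(1/14)) + 0 = (-14925 + 74/7) + 0 = -104401/7 + 0 = -104401/7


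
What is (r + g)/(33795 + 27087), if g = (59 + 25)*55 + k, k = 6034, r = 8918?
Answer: 3262/10147 ≈ 0.32147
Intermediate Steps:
g = 10654 (g = (59 + 25)*55 + 6034 = 84*55 + 6034 = 4620 + 6034 = 10654)
(r + g)/(33795 + 27087) = (8918 + 10654)/(33795 + 27087) = 19572/60882 = 19572*(1/60882) = 3262/10147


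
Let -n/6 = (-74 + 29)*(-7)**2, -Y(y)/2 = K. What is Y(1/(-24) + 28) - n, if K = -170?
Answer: -12890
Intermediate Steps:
Y(y) = 340 (Y(y) = -2*(-170) = 340)
n = 13230 (n = -6*(-74 + 29)*(-7)**2 = -(-270)*49 = -6*(-2205) = 13230)
Y(1/(-24) + 28) - n = 340 - 1*13230 = 340 - 13230 = -12890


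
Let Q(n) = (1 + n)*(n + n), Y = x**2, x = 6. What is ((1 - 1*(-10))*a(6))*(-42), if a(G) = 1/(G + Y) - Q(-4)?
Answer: 11077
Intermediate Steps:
Y = 36 (Y = 6**2 = 36)
Q(n) = 2*n*(1 + n) (Q(n) = (1 + n)*(2*n) = 2*n*(1 + n))
a(G) = -24 + 1/(36 + G) (a(G) = 1/(G + 36) - 2*(-4)*(1 - 4) = 1/(36 + G) - 2*(-4)*(-3) = 1/(36 + G) - 1*24 = 1/(36 + G) - 24 = -24 + 1/(36 + G))
((1 - 1*(-10))*a(6))*(-42) = ((1 - 1*(-10))*((-863 - 24*6)/(36 + 6)))*(-42) = ((1 + 10)*((-863 - 144)/42))*(-42) = (11*((1/42)*(-1007)))*(-42) = (11*(-1007/42))*(-42) = -11077/42*(-42) = 11077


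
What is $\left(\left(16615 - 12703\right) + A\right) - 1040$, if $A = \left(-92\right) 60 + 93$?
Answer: $-2555$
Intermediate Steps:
$A = -5427$ ($A = -5520 + 93 = -5427$)
$\left(\left(16615 - 12703\right) + A\right) - 1040 = \left(\left(16615 - 12703\right) - 5427\right) - 1040 = \left(3912 - 5427\right) - 1040 = -1515 - 1040 = -2555$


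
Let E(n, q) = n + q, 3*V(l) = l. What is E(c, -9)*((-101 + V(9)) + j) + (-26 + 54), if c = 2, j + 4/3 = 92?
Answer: 238/3 ≈ 79.333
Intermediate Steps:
j = 272/3 (j = -4/3 + 92 = 272/3 ≈ 90.667)
V(l) = l/3
E(c, -9)*((-101 + V(9)) + j) + (-26 + 54) = (2 - 9)*((-101 + (⅓)*9) + 272/3) + (-26 + 54) = -7*((-101 + 3) + 272/3) + 28 = -7*(-98 + 272/3) + 28 = -7*(-22/3) + 28 = 154/3 + 28 = 238/3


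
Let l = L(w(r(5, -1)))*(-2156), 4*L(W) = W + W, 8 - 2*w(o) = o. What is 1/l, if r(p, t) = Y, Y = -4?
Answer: -1/6468 ≈ -0.00015461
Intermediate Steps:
r(p, t) = -4
w(o) = 4 - o/2
L(W) = W/2 (L(W) = (W + W)/4 = (2*W)/4 = W/2)
l = -6468 (l = ((4 - ½*(-4))/2)*(-2156) = ((4 + 2)/2)*(-2156) = ((½)*6)*(-2156) = 3*(-2156) = -6468)
1/l = 1/(-6468) = -1/6468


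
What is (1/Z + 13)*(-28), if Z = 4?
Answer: -371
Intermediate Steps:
(1/Z + 13)*(-28) = (1/4 + 13)*(-28) = (¼ + 13)*(-28) = (53/4)*(-28) = -371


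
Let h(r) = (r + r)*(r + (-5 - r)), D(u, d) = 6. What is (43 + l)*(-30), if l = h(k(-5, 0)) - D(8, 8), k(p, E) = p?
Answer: -2610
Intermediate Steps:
h(r) = -10*r (h(r) = (2*r)*(-5) = -10*r)
l = 44 (l = -10*(-5) - 1*6 = 50 - 6 = 44)
(43 + l)*(-30) = (43 + 44)*(-30) = 87*(-30) = -2610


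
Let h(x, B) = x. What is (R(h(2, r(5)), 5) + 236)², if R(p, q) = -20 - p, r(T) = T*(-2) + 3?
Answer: 45796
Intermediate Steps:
r(T) = 3 - 2*T (r(T) = -2*T + 3 = 3 - 2*T)
(R(h(2, r(5)), 5) + 236)² = ((-20 - 1*2) + 236)² = ((-20 - 2) + 236)² = (-22 + 236)² = 214² = 45796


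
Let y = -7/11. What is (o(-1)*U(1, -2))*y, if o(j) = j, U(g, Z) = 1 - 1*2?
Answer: -7/11 ≈ -0.63636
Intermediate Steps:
U(g, Z) = -1 (U(g, Z) = 1 - 2 = -1)
y = -7/11 (y = -7*1/11 = -7/11 ≈ -0.63636)
(o(-1)*U(1, -2))*y = -1*(-1)*(-7/11) = 1*(-7/11) = -7/11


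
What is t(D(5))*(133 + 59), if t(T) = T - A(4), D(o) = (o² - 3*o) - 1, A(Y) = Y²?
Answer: -1344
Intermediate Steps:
D(o) = -1 + o² - 3*o
t(T) = -16 + T (t(T) = T - 1*4² = T - 1*16 = T - 16 = -16 + T)
t(D(5))*(133 + 59) = (-16 + (-1 + 5² - 3*5))*(133 + 59) = (-16 + (-1 + 25 - 15))*192 = (-16 + 9)*192 = -7*192 = -1344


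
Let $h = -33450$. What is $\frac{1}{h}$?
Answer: $- \frac{1}{33450} \approx -2.9895 \cdot 10^{-5}$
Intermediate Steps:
$\frac{1}{h} = \frac{1}{-33450} = - \frac{1}{33450}$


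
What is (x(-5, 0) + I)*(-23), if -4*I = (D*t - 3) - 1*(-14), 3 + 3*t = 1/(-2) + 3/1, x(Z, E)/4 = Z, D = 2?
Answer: 1564/3 ≈ 521.33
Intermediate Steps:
x(Z, E) = 4*Z
t = -⅙ (t = -1 + (1/(-2) + 3/1)/3 = -1 + (1*(-½) + 3*1)/3 = -1 + (-½ + 3)/3 = -1 + (⅓)*(5/2) = -1 + ⅚ = -⅙ ≈ -0.16667)
I = -8/3 (I = -((2*(-⅙) - 3) - 1*(-14))/4 = -((-⅓ - 3) + 14)/4 = -(-10/3 + 14)/4 = -¼*32/3 = -8/3 ≈ -2.6667)
(x(-5, 0) + I)*(-23) = (4*(-5) - 8/3)*(-23) = (-20 - 8/3)*(-23) = -68/3*(-23) = 1564/3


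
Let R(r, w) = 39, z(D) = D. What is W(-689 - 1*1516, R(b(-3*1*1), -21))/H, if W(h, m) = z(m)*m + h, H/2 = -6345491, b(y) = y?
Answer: 342/6345491 ≈ 5.3897e-5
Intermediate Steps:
H = -12690982 (H = 2*(-6345491) = -12690982)
W(h, m) = h + m² (W(h, m) = m*m + h = m² + h = h + m²)
W(-689 - 1*1516, R(b(-3*1*1), -21))/H = ((-689 - 1*1516) + 39²)/(-12690982) = ((-689 - 1516) + 1521)*(-1/12690982) = (-2205 + 1521)*(-1/12690982) = -684*(-1/12690982) = 342/6345491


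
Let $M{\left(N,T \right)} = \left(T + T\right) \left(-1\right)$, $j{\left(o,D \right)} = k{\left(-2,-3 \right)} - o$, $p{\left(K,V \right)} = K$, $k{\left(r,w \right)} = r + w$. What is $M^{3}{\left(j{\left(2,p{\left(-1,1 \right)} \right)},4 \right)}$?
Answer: $-512$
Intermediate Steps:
$j{\left(o,D \right)} = -5 - o$ ($j{\left(o,D \right)} = \left(-2 - 3\right) - o = -5 - o$)
$M{\left(N,T \right)} = - 2 T$ ($M{\left(N,T \right)} = 2 T \left(-1\right) = - 2 T$)
$M^{3}{\left(j{\left(2,p{\left(-1,1 \right)} \right)},4 \right)} = \left(\left(-2\right) 4\right)^{3} = \left(-8\right)^{3} = -512$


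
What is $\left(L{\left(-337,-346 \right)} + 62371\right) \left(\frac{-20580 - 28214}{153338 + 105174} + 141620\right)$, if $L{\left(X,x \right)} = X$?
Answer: $\frac{567772708588491}{64628} \approx 8.7852 \cdot 10^{9}$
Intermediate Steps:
$\left(L{\left(-337,-346 \right)} + 62371\right) \left(\frac{-20580 - 28214}{153338 + 105174} + 141620\right) = \left(-337 + 62371\right) \left(\frac{-20580 - 28214}{153338 + 105174} + 141620\right) = 62034 \left(- \frac{48794}{258512} + 141620\right) = 62034 \left(\left(-48794\right) \frac{1}{258512} + 141620\right) = 62034 \left(- \frac{24397}{129256} + 141620\right) = 62034 \cdot \frac{18305210323}{129256} = \frac{567772708588491}{64628}$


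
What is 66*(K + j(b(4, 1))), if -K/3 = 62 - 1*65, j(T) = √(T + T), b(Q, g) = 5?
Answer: 594 + 66*√10 ≈ 802.71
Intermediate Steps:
j(T) = √2*√T (j(T) = √(2*T) = √2*√T)
K = 9 (K = -3*(62 - 1*65) = -3*(62 - 65) = -3*(-3) = 9)
66*(K + j(b(4, 1))) = 66*(9 + √2*√5) = 66*(9 + √10) = 594 + 66*√10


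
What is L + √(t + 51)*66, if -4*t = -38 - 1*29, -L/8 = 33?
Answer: -264 + 33*√271 ≈ 279.25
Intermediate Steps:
L = -264 (L = -8*33 = -264)
t = 67/4 (t = -(-38 - 1*29)/4 = -(-38 - 29)/4 = -¼*(-67) = 67/4 ≈ 16.750)
L + √(t + 51)*66 = -264 + √(67/4 + 51)*66 = -264 + √(271/4)*66 = -264 + (√271/2)*66 = -264 + 33*√271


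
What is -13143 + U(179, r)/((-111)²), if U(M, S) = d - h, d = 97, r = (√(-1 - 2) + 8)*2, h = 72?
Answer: -161934878/12321 ≈ -13143.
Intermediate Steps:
r = 16 + 2*I*√3 (r = (√(-3) + 8)*2 = (I*√3 + 8)*2 = (8 + I*√3)*2 = 16 + 2*I*√3 ≈ 16.0 + 3.4641*I)
U(M, S) = 25 (U(M, S) = 97 - 1*72 = 97 - 72 = 25)
-13143 + U(179, r)/((-111)²) = -13143 + 25/((-111)²) = -13143 + 25/12321 = -161934878/12321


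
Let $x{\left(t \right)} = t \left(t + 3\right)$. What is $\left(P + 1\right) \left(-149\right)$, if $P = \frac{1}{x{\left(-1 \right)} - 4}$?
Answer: $- \frac{745}{6} \approx -124.17$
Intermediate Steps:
$x{\left(t \right)} = t \left(3 + t\right)$
$P = - \frac{1}{6}$ ($P = \frac{1}{- (3 - 1) - 4} = \frac{1}{\left(-1\right) 2 - 4} = \frac{1}{-2 - 4} = \frac{1}{-6} = - \frac{1}{6} \approx -0.16667$)
$\left(P + 1\right) \left(-149\right) = \left(- \frac{1}{6} + 1\right) \left(-149\right) = \frac{5}{6} \left(-149\right) = - \frac{745}{6}$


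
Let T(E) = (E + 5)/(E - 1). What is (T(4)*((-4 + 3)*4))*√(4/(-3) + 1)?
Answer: -4*I*√3 ≈ -6.9282*I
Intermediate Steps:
T(E) = (5 + E)/(-1 + E)
(T(4)*((-4 + 3)*4))*√(4/(-3) + 1) = (((5 + 4)/(-1 + 4))*((-4 + 3)*4))*√(4/(-3) + 1) = ((9/3)*(-1*4))*√(4*(-⅓) + 1) = (((⅓)*9)*(-4))*√(-4/3 + 1) = (3*(-4))*√(-⅓) = -4*I*√3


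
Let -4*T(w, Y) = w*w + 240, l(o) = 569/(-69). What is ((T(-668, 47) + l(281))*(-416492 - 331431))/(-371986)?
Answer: -5760557544379/25667034 ≈ -2.2443e+5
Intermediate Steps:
l(o) = -569/69 (l(o) = 569*(-1/69) = -569/69)
T(w, Y) = -60 - w²/4 (T(w, Y) = -(w*w + 240)/4 = -(w² + 240)/4 = -(240 + w²)/4 = -60 - w²/4)
((T(-668, 47) + l(281))*(-416492 - 331431))/(-371986) = (((-60 - ¼*(-668)²) - 569/69)*(-416492 - 331431))/(-371986) = (((-60 - ¼*446224) - 569/69)*(-747923))*(-1/371986) = (((-60 - 111556) - 569/69)*(-747923))*(-1/371986) = ((-111616 - 569/69)*(-747923))*(-1/371986) = -7702073/69*(-747923)*(-1/371986) = (5760557544379/69)*(-1/371986) = -5760557544379/25667034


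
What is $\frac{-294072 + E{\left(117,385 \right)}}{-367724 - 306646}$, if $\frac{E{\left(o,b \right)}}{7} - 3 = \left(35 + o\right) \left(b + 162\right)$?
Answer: $- \frac{287957}{674370} \approx -0.427$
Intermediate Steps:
$E{\left(o,b \right)} = 21 + 7 \left(35 + o\right) \left(162 + b\right)$ ($E{\left(o,b \right)} = 21 + 7 \left(35 + o\right) \left(b + 162\right) = 21 + 7 \left(35 + o\right) \left(162 + b\right)$)
$\frac{-294072 + E{\left(117,385 \right)}}{-367724 - 306646} = \frac{-294072 + \left(39711 + 245 \cdot 385 + 1134 \cdot 117 + 7 \cdot 385 \cdot 117\right)}{-367724 - 306646} = \frac{-294072 + \left(39711 + 94325 + 132678 + 315315\right)}{-674370} = \left(-294072 + 582029\right) \left(- \frac{1}{674370}\right) = 287957 \left(- \frac{1}{674370}\right) = - \frac{287957}{674370}$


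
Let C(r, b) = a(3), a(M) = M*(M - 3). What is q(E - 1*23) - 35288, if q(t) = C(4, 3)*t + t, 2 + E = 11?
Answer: -35302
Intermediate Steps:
E = 9 (E = -2 + 11 = 9)
a(M) = M*(-3 + M)
C(r, b) = 0 (C(r, b) = 3*(-3 + 3) = 3*0 = 0)
q(t) = t (q(t) = 0*t + t = 0 + t = t)
q(E - 1*23) - 35288 = (9 - 1*23) - 35288 = (9 - 23) - 35288 = -14 - 35288 = -35302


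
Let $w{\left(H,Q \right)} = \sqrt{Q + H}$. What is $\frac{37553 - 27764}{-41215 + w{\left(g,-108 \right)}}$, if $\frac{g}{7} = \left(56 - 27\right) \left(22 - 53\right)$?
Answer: $- \frac{134484545}{566227542} - \frac{3263 i \sqrt{6401}}{566227542} \approx -0.23751 - 0.00046105 i$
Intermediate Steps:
$g = -6293$ ($g = 7 \left(56 - 27\right) \left(22 - 53\right) = 7 \cdot 29 \left(-31\right) = 7 \left(-899\right) = -6293$)
$w{\left(H,Q \right)} = \sqrt{H + Q}$
$\frac{37553 - 27764}{-41215 + w{\left(g,-108 \right)}} = \frac{37553 - 27764}{-41215 + \sqrt{-6293 - 108}} = \frac{9789}{-41215 + \sqrt{-6401}} = \frac{9789}{-41215 + i \sqrt{6401}}$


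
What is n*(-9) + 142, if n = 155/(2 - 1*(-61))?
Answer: 839/7 ≈ 119.86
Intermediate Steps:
n = 155/63 (n = 155/(2 + 61) = 155/63 ≈ 2.4603)
n*(-9) + 142 = (155/63)*(-9) + 142 = -155/7 + 142 = 839/7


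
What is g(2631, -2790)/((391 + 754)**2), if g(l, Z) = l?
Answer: 2631/1311025 ≈ 0.0020068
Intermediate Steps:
g(2631, -2790)/((391 + 754)**2) = 2631/((391 + 754)**2) = 2631/(1145**2) = 2631/1311025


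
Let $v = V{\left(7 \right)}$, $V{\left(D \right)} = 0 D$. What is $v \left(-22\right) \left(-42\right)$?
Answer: $0$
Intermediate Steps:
$V{\left(D \right)} = 0$
$v = 0$
$v \left(-22\right) \left(-42\right) = 0 \left(-22\right) \left(-42\right) = 0 \left(-42\right) = 0$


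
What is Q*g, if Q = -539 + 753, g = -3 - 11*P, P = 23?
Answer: -54784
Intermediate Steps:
g = -256 (g = -3 - 11*23 = -3 - 253 = -256)
Q = 214
Q*g = 214*(-256) = -54784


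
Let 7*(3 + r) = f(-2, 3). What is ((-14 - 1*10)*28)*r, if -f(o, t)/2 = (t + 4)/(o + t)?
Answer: 3360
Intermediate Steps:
f(o, t) = -2*(4 + t)/(o + t) (f(o, t) = -2*(t + 4)/(o + t) = -2*(4 + t)/(o + t))
r = -5 (r = -3 + (2*(-4 - 1*3)/(-2 + 3))/7 = -3 + (2*(-4 - 3)/1)/7 = -3 + (2*1*(-7))/7 = -3 + (⅐)*(-14) = -3 - 2 = -5)
((-14 - 1*10)*28)*r = ((-14 - 1*10)*28)*(-5) = ((-14 - 10)*28)*(-5) = -24*28*(-5) = -672*(-5) = 3360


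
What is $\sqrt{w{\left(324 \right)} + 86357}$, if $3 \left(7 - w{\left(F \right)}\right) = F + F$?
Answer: $6 \sqrt{2393} \approx 293.51$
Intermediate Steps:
$w{\left(F \right)} = 7 - \frac{2 F}{3}$ ($w{\left(F \right)} = 7 - \frac{F + F}{3} = 7 - \frac{2 F}{3}$)
$\sqrt{w{\left(324 \right)} + 86357} = \sqrt{\left(7 - 216\right) + 86357} = \sqrt{-209 + 86357} = \sqrt{86148} = 6 \sqrt{2393}$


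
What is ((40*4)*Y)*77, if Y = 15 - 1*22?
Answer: -86240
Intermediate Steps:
Y = -7 (Y = 15 - 22 = -7)
((40*4)*Y)*77 = ((40*4)*(-7))*77 = (160*(-7))*77 = -1120*77 = -86240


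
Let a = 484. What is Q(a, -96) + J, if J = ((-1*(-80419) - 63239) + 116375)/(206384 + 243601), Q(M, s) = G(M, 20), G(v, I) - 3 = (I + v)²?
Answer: 22860974654/89997 ≈ 2.5402e+5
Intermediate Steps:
G(v, I) = 3 + (I + v)²
Q(M, s) = 3 + (20 + M)²
J = 26711/89997 (J = ((80419 - 63239) + 116375)/449985 = (17180 + 116375)*(1/449985) = 133555*(1/449985) = 26711/89997 ≈ 0.29680)
Q(a, -96) + J = (3 + (20 + 484)²) + 26711/89997 = (3 + 504²) + 26711/89997 = (3 + 254016) + 26711/89997 = 254019 + 26711/89997 = 22860974654/89997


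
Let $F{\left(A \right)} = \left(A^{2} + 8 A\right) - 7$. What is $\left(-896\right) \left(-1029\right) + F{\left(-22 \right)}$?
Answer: $922285$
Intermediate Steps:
$F{\left(A \right)} = -7 + A^{2} + 8 A$
$\left(-896\right) \left(-1029\right) + F{\left(-22 \right)} = \left(-896\right) \left(-1029\right) + \left(-7 + \left(-22\right)^{2} + 8 \left(-22\right)\right) = 921984 - -301 = 921984 + 301 = 922285$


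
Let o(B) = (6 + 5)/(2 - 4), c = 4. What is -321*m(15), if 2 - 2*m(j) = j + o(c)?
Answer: 4815/4 ≈ 1203.8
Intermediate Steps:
o(B) = -11/2 (o(B) = 11/(-2) = 11*(-½) = -11/2)
m(j) = 15/4 - j/2 (m(j) = 1 - (j - 11/2)/2 = 1 - (-11/2 + j)/2 = 1 + (11/4 - j/2) = 15/4 - j/2)
-321*m(15) = -321*(15/4 - ½*15) = -321*(15/4 - 15/2) = -321*(-15/4) = 4815/4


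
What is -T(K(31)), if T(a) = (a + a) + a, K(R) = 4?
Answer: -12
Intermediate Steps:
T(a) = 3*a (T(a) = 2*a + a = 3*a)
-T(K(31)) = -3*4 = -1*12 = -12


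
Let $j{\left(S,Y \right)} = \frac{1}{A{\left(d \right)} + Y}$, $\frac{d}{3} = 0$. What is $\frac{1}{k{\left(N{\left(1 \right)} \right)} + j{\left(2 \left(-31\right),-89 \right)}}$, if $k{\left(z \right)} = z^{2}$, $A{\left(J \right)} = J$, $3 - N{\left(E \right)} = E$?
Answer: $\frac{89}{355} \approx 0.2507$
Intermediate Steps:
$d = 0$ ($d = 3 \cdot 0 = 0$)
$N{\left(E \right)} = 3 - E$
$j{\left(S,Y \right)} = \frac{1}{Y}$ ($j{\left(S,Y \right)} = \frac{1}{0 + Y} = \frac{1}{Y}$)
$\frac{1}{k{\left(N{\left(1 \right)} \right)} + j{\left(2 \left(-31\right),-89 \right)}} = \frac{1}{\left(3 - 1\right)^{2} + \frac{1}{-89}} = \frac{1}{\left(3 - 1\right)^{2} - \frac{1}{89}} = \frac{1}{2^{2} - \frac{1}{89}} = \frac{1}{4 - \frac{1}{89}} = \frac{1}{\frac{355}{89}} = \frac{89}{355}$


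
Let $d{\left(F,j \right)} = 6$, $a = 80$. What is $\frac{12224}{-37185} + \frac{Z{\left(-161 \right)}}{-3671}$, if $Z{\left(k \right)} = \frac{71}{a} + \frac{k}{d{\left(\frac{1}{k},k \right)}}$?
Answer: $- \frac{702552131}{2184098160} \approx -0.32167$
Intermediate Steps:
$Z{\left(k \right)} = \frac{71}{80} + \frac{k}{6}$
$\frac{12224}{-37185} + \frac{Z{\left(-161 \right)}}{-3671} = \frac{12224}{-37185} + \frac{\frac{71}{80} + \frac{1}{6} \left(-161\right)}{-3671} = 12224 \left(- \frac{1}{37185}\right) + \left(\frac{71}{80} - \frac{161}{6}\right) \left(- \frac{1}{3671}\right) = - \frac{12224}{37185} - - \frac{6227}{881040} = - \frac{12224}{37185} + \frac{6227}{881040} = - \frac{702552131}{2184098160}$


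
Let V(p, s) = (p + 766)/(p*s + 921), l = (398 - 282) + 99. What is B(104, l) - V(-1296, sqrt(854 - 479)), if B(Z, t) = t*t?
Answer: 9691961057215/209669253 - 381600*sqrt(15)/69889751 ≈ 46225.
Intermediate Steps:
l = 215 (l = 116 + 99 = 215)
B(Z, t) = t**2
V(p, s) = (766 + p)/(921 + p*s)
B(104, l) - V(-1296, sqrt(854 - 479)) = 215**2 - (766 - 1296)/(921 - 1296*sqrt(854 - 479)) = 46225 - (-530)/(921 - 6480*sqrt(15)) = 46225 + 530/(921 - 6480*sqrt(15))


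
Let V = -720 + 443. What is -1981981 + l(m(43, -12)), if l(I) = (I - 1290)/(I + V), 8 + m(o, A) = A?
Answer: -588647047/297 ≈ -1.9820e+6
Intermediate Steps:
V = -277
m(o, A) = -8 + A
l(I) = (-1290 + I)/(-277 + I) (l(I) = (I - 1290)/(I - 277) = (-1290 + I)/(-277 + I))
-1981981 + l(m(43, -12)) = -1981981 + (-1290 + (-8 - 12))/(-277 + (-8 - 12)) = -1981981 + (-1290 - 20)/(-277 - 20) = -1981981 - 1310/(-297) = -1981981 - 1/297*(-1310) = -1981981 + 1310/297 = -588647047/297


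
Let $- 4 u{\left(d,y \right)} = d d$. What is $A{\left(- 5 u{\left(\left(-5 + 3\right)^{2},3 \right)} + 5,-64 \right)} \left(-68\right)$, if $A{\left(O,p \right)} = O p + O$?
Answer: $107100$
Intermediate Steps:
$u{\left(d,y \right)} = - \frac{d^{2}}{4}$ ($u{\left(d,y \right)} = - \frac{d d}{4} = - \frac{d^{2}}{4}$)
$A{\left(O,p \right)} = O + O p$
$A{\left(- 5 u{\left(\left(-5 + 3\right)^{2},3 \right)} + 5,-64 \right)} \left(-68\right) = \left(- 5 \left(- \frac{\left(\left(-5 + 3\right)^{2}\right)^{2}}{4}\right) + 5\right) \left(1 - 64\right) \left(-68\right) = \left(- 5 \left(- \frac{\left(\left(-2\right)^{2}\right)^{2}}{4}\right) + 5\right) \left(-63\right) \left(-68\right) = \left(- 5 \left(- \frac{4^{2}}{4}\right) + 5\right) \left(-63\right) \left(-68\right) = \left(- 5 \left(\left(- \frac{1}{4}\right) 16\right) + 5\right) \left(-63\right) \left(-68\right) = \left(\left(-5\right) \left(-4\right) + 5\right) \left(-63\right) \left(-68\right) = \left(20 + 5\right) \left(-63\right) \left(-68\right) = 25 \left(-63\right) \left(-68\right) = \left(-1575\right) \left(-68\right) = 107100$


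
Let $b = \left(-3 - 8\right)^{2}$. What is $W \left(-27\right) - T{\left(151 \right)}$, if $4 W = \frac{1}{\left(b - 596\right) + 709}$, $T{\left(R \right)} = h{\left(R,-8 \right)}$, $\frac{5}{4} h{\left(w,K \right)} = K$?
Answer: $\frac{3313}{520} \approx 6.3712$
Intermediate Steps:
$h{\left(w,K \right)} = \frac{4 K}{5}$
$T{\left(R \right)} = - \frac{32}{5}$ ($T{\left(R \right)} = \frac{4}{5} \left(-8\right) = - \frac{32}{5}$)
$b = 121$ ($b = \left(-11\right)^{2} = 121$)
$W = \frac{1}{936}$ ($W = \frac{1}{4 \left(\left(121 - 596\right) + 709\right)} = \frac{1}{4 \left(-475 + 709\right)} = \frac{1}{4 \cdot 234} = \frac{1}{4} \cdot \frac{1}{234} = \frac{1}{936} \approx 0.0010684$)
$W \left(-27\right) - T{\left(151 \right)} = \frac{1}{936} \left(-27\right) - - \frac{32}{5} = - \frac{3}{104} + \frac{32}{5} = \frac{3313}{520}$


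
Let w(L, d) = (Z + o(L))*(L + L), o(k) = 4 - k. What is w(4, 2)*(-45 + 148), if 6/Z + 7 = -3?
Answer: -2472/5 ≈ -494.40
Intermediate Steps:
Z = -⅗ (Z = 6/(-7 - 3) = 6/(-10) = 6*(-⅒) = -⅗ ≈ -0.60000)
w(L, d) = 2*L*(17/5 - L) (w(L, d) = (-⅗ + (4 - L))*(L + L) = (17/5 - L)*(2*L) = 2*L*(17/5 - L))
w(4, 2)*(-45 + 148) = ((⅖)*4*(17 - 5*4))*(-45 + 148) = ((⅖)*4*(17 - 20))*103 = ((⅖)*4*(-3))*103 = -24/5*103 = -2472/5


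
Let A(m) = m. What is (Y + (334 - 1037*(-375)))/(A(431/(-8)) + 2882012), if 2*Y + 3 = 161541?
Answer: 3759824/23055665 ≈ 0.16308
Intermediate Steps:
Y = 80769 (Y = -3/2 + (½)*161541 = -3/2 + 161541/2 = 80769)
(Y + (334 - 1037*(-375)))/(A(431/(-8)) + 2882012) = (80769 + (334 - 1037*(-375)))/(431/(-8) + 2882012) = (80769 + (334 + 388875))/(431*(-⅛) + 2882012) = (80769 + 389209)/(-431/8 + 2882012) = 469978/(23055665/8) = 469978*(8/23055665) = 3759824/23055665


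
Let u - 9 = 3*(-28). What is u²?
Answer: 5625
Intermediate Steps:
u = -75 (u = 9 + 3*(-28) = 9 - 84 = -75)
u² = (-75)² = 5625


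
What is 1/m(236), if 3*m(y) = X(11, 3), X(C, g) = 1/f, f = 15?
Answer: 45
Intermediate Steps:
X(C, g) = 1/15
m(y) = 1/45 (m(y) = (⅓)*(1/15) = 1/45)
1/m(236) = 1/(1/45) = 45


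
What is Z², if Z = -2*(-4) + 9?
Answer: 289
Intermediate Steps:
Z = 17 (Z = 8 + 9 = 17)
Z² = 17² = 289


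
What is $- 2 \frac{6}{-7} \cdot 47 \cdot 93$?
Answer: $\frac{52452}{7} \approx 7493.1$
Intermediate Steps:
$- 2 \frac{6}{-7} \cdot 47 \cdot 93 = - 2 \cdot 6 \left(- \frac{1}{7}\right) 47 \cdot 93 = \left(-2\right) \left(- \frac{6}{7}\right) 47 \cdot 93 = \frac{12}{7} \cdot 47 \cdot 93 = \frac{564}{7} \cdot 93 = \frac{52452}{7}$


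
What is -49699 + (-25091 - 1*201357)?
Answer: -276147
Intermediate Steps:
-49699 + (-25091 - 1*201357) = -49699 + (-25091 - 201357) = -49699 - 226448 = -276147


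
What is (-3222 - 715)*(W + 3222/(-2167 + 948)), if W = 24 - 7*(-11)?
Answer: -472034489/1219 ≈ -3.8723e+5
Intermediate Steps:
W = 101 (W = 24 + 77 = 101)
(-3222 - 715)*(W + 3222/(-2167 + 948)) = (-3222 - 715)*(101 + 3222/(-2167 + 948)) = -3937*(101 + 3222/(-1219)) = -3937*(101 + 3222*(-1/1219)) = -3937*(101 - 3222/1219) = -3937*119897/1219 = -472034489/1219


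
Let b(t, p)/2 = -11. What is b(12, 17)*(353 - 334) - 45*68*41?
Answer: -125878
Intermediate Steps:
b(t, p) = -22 (b(t, p) = 2*(-11) = -22)
b(12, 17)*(353 - 334) - 45*68*41 = -22*(353 - 334) - 45*68*41 = -22*19 - 3060*41 = -418 - 125460 = -125878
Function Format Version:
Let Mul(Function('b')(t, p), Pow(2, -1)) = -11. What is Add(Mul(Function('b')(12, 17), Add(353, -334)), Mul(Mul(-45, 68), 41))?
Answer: -125878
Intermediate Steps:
Function('b')(t, p) = -22 (Function('b')(t, p) = Mul(2, -11) = -22)
Add(Mul(Function('b')(12, 17), Add(353, -334)), Mul(Mul(-45, 68), 41)) = Add(Mul(-22, Add(353, -334)), Mul(Mul(-45, 68), 41)) = Add(Mul(-22, 19), Mul(-3060, 41)) = Add(-418, -125460) = -125878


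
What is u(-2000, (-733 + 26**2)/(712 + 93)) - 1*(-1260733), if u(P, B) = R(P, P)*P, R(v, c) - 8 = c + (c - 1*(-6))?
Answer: 9232733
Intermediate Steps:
R(v, c) = 14 + 2*c (R(v, c) = 8 + (c + (c - 1*(-6))) = 8 + (c + (c + 6)) = 8 + (c + (6 + c)) = 8 + (6 + 2*c) = 14 + 2*c)
u(P, B) = P*(14 + 2*P) (u(P, B) = (14 + 2*P)*P = P*(14 + 2*P))
u(-2000, (-733 + 26**2)/(712 + 93)) - 1*(-1260733) = 2*(-2000)*(7 - 2000) - 1*(-1260733) = 2*(-2000)*(-1993) + 1260733 = 7972000 + 1260733 = 9232733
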